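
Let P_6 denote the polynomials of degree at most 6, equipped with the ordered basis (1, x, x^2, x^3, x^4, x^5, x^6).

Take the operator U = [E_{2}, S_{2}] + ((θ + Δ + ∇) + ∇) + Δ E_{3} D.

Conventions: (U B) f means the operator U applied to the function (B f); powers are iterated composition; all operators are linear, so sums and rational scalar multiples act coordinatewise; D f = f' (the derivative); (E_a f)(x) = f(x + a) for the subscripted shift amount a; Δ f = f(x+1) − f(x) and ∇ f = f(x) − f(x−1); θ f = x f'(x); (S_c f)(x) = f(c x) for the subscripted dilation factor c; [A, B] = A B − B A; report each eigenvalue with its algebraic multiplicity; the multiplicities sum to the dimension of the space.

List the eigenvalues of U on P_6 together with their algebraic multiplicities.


λ = 0 (multiplicity 1), λ = 1 (multiplicity 1), λ = 2 (multiplicity 1), λ = 3 (multiplicity 1), λ = 4 (multiplicity 1), λ = 5 (multiplicity 1), λ = 6 (multiplicity 1)

image of 1: 0
image of x: x + 5
image of x^2: 2x^2 + 14x + 13
image of x^3: 3x^3 + 33x^2 + 75x + 80
image of x^4: 4x^4 + 76x^3 + 294x^2 + 544x + 387
image of x^5: 5x^5 + 175x^4 + 970x^3 + 2480x^2 + 3135x + 1870
image of x^6: 6x^6 + 402x^5 + 2895x^4 + 9440x^3 + 16605x^2 + 17172x + 8717
the matrix is upper triangular; its diagonal is (0, 1, 2, 3, 4, 5, 6)
for a triangular matrix the eigenvalues are the diagonal entries, with algebraic multiplicity their repetition count


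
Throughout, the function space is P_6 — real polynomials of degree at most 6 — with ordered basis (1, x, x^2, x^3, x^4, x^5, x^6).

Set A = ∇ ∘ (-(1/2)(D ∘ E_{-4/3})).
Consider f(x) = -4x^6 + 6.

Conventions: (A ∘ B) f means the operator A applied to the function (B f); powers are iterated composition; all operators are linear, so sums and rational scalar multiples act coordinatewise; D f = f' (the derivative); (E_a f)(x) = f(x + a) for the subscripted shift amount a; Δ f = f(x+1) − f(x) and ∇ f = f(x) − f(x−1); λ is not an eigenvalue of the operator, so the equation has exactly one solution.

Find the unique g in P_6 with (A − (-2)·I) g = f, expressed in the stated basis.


write g with unknown coordinates in the stated basis and equate coefficients in (A − (-2)·I) g = f
solving from the highest basis element down gives g = -2x^6 - 15x^4 + 110x^3 - 355x^2 + (6545/9)x - 22325/27
check: A g = 30x^4 - 220x^3 + 710x^2 - (13090/9)x + 44812/27
so A g − (-2)·g = -4x^6 + 6 = f ✓

g(x) = -2x^6 - 15x^4 + 110x^3 - 355x^2 + (6545/9)x - 22325/27


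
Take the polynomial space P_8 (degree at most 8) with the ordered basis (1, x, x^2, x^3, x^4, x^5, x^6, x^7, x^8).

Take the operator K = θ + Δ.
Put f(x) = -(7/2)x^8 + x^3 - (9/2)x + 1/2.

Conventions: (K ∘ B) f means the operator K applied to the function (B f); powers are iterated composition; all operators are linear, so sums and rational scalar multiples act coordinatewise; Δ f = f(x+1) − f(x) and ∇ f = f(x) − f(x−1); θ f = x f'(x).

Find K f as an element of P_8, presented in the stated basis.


θ f = -28x^8 + 3x^3 - (9/2)x
Δ f = -28x^7 - 98x^6 - 196x^5 - 245x^4 - 196x^3 - 95x^2 - 25x - 7
(θ + Δ) f = -28x^8 - 28x^7 - 98x^6 - 196x^5 - 245x^4 - 193x^3 - 95x^2 - (59/2)x - 7

g(x) = -28x^8 - 28x^7 - 98x^6 - 196x^5 - 245x^4 - 193x^3 - 95x^2 - (59/2)x - 7


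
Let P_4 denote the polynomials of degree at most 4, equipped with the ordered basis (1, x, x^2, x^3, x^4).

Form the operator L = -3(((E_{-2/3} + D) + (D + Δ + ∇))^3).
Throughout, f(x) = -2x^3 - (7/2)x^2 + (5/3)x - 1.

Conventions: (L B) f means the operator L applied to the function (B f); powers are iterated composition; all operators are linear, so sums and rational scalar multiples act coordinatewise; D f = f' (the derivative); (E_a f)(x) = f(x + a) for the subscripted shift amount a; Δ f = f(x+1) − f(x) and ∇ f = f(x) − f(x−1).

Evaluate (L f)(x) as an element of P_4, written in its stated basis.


E_{-2/3} f = -2x^3 + (1/2)x^2 + (11/3)x - 83/27
D f = -6x^2 - 7x + 5/3
(E_{-2/3} + D) f = -2x^3 - (11/2)x^2 - (10/3)x - 38/27
D f = -6x^2 - 7x + 5/3
Δ f = -6x^2 - 13x - 23/6
∇ f = -6x^2 - x + 19/6
(D + Δ + ∇) f = -18x^2 - 21x + 1
((E_{-2/3} + D) + (D + Δ + ∇)) f = -2x^3 - (47/2)x^2 - (73/3)x - 11/27
E_{-2/3} ((E_{-2/3} + D) + (D + Δ + ∇)) f = -2x^3 - (39/2)x^2 + (13/3)x + 161/27
D ((E_{-2/3} + D) + (D + Δ + ∇)) f = -6x^2 - 47x - 73/3
(E_{-2/3} + D) ((E_{-2/3} + D) + (D + Δ + ∇)) f = -2x^3 - (51/2)x^2 - (128/3)x - 496/27
D ((E_{-2/3} + D) + (D + Δ + ∇)) f = -6x^2 - 47x - 73/3
Δ ((E_{-2/3} + D) + (D + Δ + ∇)) f = -6x^2 - 53x - 299/6
∇ ((E_{-2/3} + D) + (D + Δ + ∇)) f = -6x^2 - 41x - 17/6
(D + Δ + ∇) ((E_{-2/3} + D) + (D + Δ + ∇)) f = -18x^2 - 141x - 77
((E_{-2/3} + D) + (D + Δ + ∇)) ((E_{-2/3} + D) + (D + Δ + ∇)) f = -2x^3 - (87/2)x^2 - (551/3)x - 2575/27
E_{-2/3} ((E_{-2/3} + D) + (D + Δ + ∇)) ((E_{-2/3} + D) + (D + Δ + ∇)) f = -2x^3 - (79/2)x^2 - (385/3)x + 25/3
D ((E_{-2/3} + D) + (D + Δ + ∇)) ((E_{-2/3} + D) + (D + Δ + ∇)) f = -6x^2 - 87x - 551/3
(E_{-2/3} + D) ((E_{-2/3} + D) + (D + Δ + ∇)) ((E_{-2/3} + D) + (D + Δ + ∇)) f = -2x^3 - (91/2)x^2 - (646/3)x - 526/3
D ((E_{-2/3} + D) + (D + Δ + ∇)) ((E_{-2/3} + D) + (D + Δ + ∇)) f = -6x^2 - 87x - 551/3
Δ ((E_{-2/3} + D) + (D + Δ + ∇)) ((E_{-2/3} + D) + (D + Δ + ∇)) f = -6x^2 - 93x - 1375/6
∇ ((E_{-2/3} + D) + (D + Δ + ∇)) ((E_{-2/3} + D) + (D + Δ + ∇)) f = -6x^2 - 81x - 853/6
(D + Δ + ∇) ((E_{-2/3} + D) + (D + Δ + ∇)) ((E_{-2/3} + D) + (D + Δ + ∇)) f = -18x^2 - 261x - 555
((E_{-2/3} + D) + (D + Δ + ∇)) ((E_{-2/3} + D) + (D + Δ + ∇)) ((E_{-2/3} + D) + (D + Δ + ∇)) f = -2x^3 - (127/2)x^2 - (1429/3)x - 2191/3
(-3(((E_{-2/3} + D) + (D + Δ + ∇))^3)) f = 6x^3 + (381/2)x^2 + 1429x + 2191

the result is g(x) = 6x^3 + (381/2)x^2 + 1429x + 2191


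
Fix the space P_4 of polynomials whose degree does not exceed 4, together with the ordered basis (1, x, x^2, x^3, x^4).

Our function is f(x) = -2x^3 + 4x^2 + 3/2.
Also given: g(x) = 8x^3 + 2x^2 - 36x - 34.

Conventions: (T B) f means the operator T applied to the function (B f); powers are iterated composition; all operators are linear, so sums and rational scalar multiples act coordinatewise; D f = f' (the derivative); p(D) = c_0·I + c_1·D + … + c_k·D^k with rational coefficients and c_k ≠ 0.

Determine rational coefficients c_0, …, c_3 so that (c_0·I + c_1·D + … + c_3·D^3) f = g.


D^0 f = -2x^3 + 4x^2 + 3/2
D^1 f = -6x^2 + 8x
D^2 f = -12x + 8
D^3 f = -12
matching coefficients of g against c_0 f + c_1 Df + … from the top degree down determines the c_i
solution: c_0 = -4, c_1 = -3, c_2 = 1, c_3 = 3

c_0 = -4, c_1 = -3, c_2 = 1, c_3 = 3


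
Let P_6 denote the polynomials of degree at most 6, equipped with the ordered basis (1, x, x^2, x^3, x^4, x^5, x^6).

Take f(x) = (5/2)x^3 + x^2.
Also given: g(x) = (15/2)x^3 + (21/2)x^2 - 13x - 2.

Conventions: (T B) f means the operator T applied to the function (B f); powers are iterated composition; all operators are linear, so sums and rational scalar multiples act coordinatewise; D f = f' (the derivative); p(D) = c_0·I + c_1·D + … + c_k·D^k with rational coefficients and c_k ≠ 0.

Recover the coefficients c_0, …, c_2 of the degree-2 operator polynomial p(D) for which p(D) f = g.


D^0 f = (5/2)x^3 + x^2
D^1 f = (15/2)x^2 + 2x
D^2 f = 15x + 2
matching coefficients of g against c_0 f + c_1 Df + … from the top degree down determines the c_i
solution: c_0 = 3, c_1 = 1, c_2 = -1

c_0 = 3, c_1 = 1, c_2 = -1


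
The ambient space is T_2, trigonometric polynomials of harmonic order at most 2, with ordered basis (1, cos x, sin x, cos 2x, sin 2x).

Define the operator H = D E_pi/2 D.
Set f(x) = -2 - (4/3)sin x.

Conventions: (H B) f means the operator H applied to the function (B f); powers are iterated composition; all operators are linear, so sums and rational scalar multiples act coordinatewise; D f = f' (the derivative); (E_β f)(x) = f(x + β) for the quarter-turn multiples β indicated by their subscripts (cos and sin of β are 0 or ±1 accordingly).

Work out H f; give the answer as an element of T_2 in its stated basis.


D f = -(4/3)cos x
E_pi/2 D f = (4/3)sin x
D (E_pi/2 D) f = (4/3)cos x

g(x) = (4/3)cos x


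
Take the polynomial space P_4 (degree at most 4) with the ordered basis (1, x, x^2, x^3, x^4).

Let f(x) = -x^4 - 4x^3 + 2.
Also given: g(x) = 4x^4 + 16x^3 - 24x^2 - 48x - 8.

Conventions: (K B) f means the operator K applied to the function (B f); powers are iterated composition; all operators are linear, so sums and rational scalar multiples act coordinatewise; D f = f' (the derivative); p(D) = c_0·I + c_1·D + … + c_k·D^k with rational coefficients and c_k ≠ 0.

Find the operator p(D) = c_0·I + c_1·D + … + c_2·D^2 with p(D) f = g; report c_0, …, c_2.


D^0 f = -x^4 - 4x^3 + 2
D^1 f = -4x^3 - 12x^2
D^2 f = -12x^2 - 24x
matching coefficients of g against c_0 f + c_1 Df + … from the top degree down determines the c_i
solution: c_0 = -4, c_1 = 0, c_2 = 2

p(D) = -4·I + 2·D^2, i.e. c_0 = -4, c_1 = 0, c_2 = 2


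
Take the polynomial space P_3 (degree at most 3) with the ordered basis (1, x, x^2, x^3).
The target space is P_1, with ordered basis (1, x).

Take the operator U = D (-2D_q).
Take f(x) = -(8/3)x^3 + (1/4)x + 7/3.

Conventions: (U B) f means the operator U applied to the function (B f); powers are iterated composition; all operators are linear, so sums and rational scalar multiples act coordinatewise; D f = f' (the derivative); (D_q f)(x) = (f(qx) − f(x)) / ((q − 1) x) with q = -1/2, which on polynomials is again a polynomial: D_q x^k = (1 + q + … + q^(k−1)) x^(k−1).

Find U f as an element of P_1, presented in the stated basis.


the image equals g(x) = 8x

D_q f = -2x^2 + 1/4
(-2D_q) f = 4x^2 - 1/2
D (-2D_q) f = 8x


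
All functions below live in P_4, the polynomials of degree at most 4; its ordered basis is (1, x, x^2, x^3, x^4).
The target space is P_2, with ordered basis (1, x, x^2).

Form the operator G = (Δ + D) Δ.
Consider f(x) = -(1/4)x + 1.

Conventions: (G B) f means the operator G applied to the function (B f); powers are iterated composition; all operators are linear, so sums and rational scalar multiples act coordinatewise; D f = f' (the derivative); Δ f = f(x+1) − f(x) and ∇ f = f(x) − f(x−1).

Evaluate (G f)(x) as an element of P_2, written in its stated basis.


g(x) = 0

Δ f = -1/4
Δ Δ f = 0
D Δ f = 0
(Δ + D) Δ f = 0


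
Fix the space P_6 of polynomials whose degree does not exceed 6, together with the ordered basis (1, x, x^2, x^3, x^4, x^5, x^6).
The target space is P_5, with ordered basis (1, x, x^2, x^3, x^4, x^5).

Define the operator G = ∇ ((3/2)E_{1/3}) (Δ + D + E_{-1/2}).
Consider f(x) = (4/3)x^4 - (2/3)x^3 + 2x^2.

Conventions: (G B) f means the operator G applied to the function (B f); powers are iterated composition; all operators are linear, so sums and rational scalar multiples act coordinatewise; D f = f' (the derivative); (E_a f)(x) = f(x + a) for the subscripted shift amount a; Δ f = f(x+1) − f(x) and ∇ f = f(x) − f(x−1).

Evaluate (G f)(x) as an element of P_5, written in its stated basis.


the result is g(x) = 8x^3 + 29x^2 + (56/3)x + 1193/108

Δ f = (16/3)x^3 + 6x^2 + (22/3)x + 8/3
D f = (16/3)x^3 - 2x^2 + 4x
E_{-1/2} f = (4/3)x^4 - (10/3)x^3 + 5x^2 - (19/6)x + 2/3
(Δ + D + E_{-1/2}) f = (4/3)x^4 + (22/3)x^3 + 9x^2 + (49/6)x + 10/3
E_{1/3} (Δ + D + E_{-1/2}) f = (4/3)x^4 + (82/9)x^3 + (155/9)x^2 + (2723/162)x + 3569/486
((3/2)E_{1/3}) (Δ + D + E_{-1/2}) f = 2x^4 + (41/3)x^3 + (155/6)x^2 + (2723/108)x + 3569/324
∇ ((3/2)E_{1/3}) (Δ + D + E_{-1/2}) f = 8x^3 + 29x^2 + (56/3)x + 1193/108


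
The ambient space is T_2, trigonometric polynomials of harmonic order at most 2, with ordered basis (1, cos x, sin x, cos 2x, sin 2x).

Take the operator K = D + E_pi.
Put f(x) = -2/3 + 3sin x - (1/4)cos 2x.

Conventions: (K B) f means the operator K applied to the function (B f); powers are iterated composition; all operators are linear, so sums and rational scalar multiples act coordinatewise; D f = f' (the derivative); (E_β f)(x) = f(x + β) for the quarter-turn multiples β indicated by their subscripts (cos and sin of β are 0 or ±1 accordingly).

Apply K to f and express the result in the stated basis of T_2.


the result is g(x) = -2/3 + 3cos x - 3sin x - (1/4)cos 2x + (1/2)sin 2x

D f = 3cos x + (1/2)sin 2x
E_pi f = -2/3 - 3sin x - (1/4)cos 2x
(D + E_pi) f = -2/3 + 3cos x - 3sin x - (1/4)cos 2x + (1/2)sin 2x


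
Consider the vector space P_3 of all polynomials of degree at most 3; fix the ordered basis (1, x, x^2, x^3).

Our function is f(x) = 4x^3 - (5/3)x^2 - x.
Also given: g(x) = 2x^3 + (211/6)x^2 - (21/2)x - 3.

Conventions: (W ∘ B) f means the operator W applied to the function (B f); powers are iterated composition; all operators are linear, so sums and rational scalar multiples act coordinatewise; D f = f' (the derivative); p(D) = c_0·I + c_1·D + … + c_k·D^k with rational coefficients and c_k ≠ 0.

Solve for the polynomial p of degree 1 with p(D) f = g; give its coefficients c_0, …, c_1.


D^0 f = 4x^3 - (5/3)x^2 - x
D^1 f = 12x^2 - (10/3)x - 1
matching coefficients of g against c_0 f + c_1 Df + … from the top degree down determines the c_i
solution: c_0 = 1/2, c_1 = 3

p(D) = (1/2)·I + 3·D, i.e. c_0 = 1/2, c_1 = 3


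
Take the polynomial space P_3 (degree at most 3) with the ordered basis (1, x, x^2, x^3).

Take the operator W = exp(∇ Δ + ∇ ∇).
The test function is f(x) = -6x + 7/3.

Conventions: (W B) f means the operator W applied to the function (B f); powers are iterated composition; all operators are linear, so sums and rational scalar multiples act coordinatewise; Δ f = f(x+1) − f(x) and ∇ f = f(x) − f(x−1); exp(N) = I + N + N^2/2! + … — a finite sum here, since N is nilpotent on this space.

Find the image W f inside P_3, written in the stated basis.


the series for exp(∇ Δ + ∇ ∇) f terminates at order 0
exp(∇ Δ + ∇ ∇) f = -6x + 7/3

the result is g(x) = -6x + 7/3


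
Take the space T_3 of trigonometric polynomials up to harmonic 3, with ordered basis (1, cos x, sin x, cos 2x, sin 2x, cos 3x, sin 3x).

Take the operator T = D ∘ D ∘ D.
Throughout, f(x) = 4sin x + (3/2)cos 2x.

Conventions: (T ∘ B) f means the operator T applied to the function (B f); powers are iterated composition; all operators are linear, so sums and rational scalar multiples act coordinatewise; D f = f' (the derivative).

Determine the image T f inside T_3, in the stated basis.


D f = 4cos x - 3sin 2x
D D f = -4sin x - 6cos 2x
D D D f = -4cos x + 12sin 2x

the result is g(x) = -4cos x + 12sin 2x


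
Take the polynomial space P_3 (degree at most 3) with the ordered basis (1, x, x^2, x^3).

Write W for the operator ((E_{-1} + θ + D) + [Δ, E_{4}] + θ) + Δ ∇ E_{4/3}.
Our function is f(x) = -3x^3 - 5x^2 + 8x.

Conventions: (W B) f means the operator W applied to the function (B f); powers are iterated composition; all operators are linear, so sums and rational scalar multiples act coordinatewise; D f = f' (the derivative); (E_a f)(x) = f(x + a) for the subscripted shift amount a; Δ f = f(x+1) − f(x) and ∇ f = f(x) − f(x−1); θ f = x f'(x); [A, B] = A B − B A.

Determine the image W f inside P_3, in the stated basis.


E_{-1} f = -3x^3 + 4x^2 + 9x - 10
θ f = -9x^3 - 10x^2 + 8x
D f = -9x^2 - 10x + 8
(E_{-1} + θ + D) f = -12x^3 - 15x^2 + 7x - 2
E_{4} f = -3x^3 - 41x^2 - 176x - 240
Δ E_{4} f = -9x^2 - 91x - 220
Δ f = -9x^2 - 19x
E_{4} Δ f = -9x^2 - 91x - 220
[Δ, E_{4}] f = 0
θ f = -9x^3 - 10x^2 + 8x
((E_{-1} + θ + D) + [Δ, E_{4}] + θ) f = -21x^3 - 25x^2 + 15x - 2
E_{4/3} f = -3x^3 - 17x^2 - (64/3)x - 16/3
∇ E_{4/3} f = -9x^2 - 25x - 22/3
Δ ∇ E_{4/3} f = -18x - 34
(((E_{-1} + θ + D) + [Δ, E_{4}] + θ) + Δ ∇ E_{4/3}) f = -21x^3 - 25x^2 - 3x - 36

the result is g(x) = -21x^3 - 25x^2 - 3x - 36


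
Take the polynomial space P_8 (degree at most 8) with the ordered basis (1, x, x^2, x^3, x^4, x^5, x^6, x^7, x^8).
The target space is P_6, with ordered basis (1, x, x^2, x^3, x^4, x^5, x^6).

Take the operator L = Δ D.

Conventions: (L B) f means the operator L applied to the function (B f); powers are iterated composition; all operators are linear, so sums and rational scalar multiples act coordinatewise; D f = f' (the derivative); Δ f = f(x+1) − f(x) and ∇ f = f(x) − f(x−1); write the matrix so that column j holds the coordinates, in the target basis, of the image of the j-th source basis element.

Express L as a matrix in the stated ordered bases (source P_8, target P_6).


image of 1: 0
image of x: 0
image of x^2: 2
image of x^3: 6x + 3
image of x^4: 12x^2 + 12x + 4
image of x^5: 20x^3 + 30x^2 + 20x + 5
image of x^6: 30x^4 + 60x^3 + 60x^2 + 30x + 6
image of x^7: 42x^5 + 105x^4 + 140x^3 + 105x^2 + 42x + 7
image of x^8: 56x^6 + 168x^5 + 280x^4 + 280x^3 + 168x^2 + 56x + 8
each image's coordinates form column j of the matrix

the matrix is [[0, 0, 2, 3, 4, 5, 6, 7, 8]; [0, 0, 0, 6, 12, 20, 30, 42, 56]; [0, 0, 0, 0, 12, 30, 60, 105, 168]; [0, 0, 0, 0, 0, 20, 60, 140, 280]; [0, 0, 0, 0, 0, 0, 30, 105, 280]; [0, 0, 0, 0, 0, 0, 0, 42, 168]; [0, 0, 0, 0, 0, 0, 0, 0, 56]] (rows listed top to bottom)


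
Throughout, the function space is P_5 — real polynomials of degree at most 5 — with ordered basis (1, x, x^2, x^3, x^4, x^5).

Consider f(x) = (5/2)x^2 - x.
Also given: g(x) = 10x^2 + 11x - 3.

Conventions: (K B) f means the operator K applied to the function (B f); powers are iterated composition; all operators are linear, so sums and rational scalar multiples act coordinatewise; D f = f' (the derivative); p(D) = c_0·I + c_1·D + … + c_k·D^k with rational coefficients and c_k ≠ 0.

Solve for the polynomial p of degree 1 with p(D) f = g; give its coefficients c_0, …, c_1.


D^0 f = (5/2)x^2 - x
D^1 f = 5x - 1
matching coefficients of g against c_0 f + c_1 Df + … from the top degree down determines the c_i
solution: c_0 = 4, c_1 = 3

c_0 = 4, c_1 = 3


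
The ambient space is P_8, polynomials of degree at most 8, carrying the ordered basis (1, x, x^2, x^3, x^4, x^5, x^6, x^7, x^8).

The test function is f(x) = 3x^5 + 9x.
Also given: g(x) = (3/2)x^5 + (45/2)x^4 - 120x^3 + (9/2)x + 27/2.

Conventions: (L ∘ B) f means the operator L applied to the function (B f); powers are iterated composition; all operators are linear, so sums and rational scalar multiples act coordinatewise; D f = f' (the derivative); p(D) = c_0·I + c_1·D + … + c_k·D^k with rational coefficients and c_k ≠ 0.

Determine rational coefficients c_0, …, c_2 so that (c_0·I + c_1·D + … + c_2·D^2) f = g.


D^0 f = 3x^5 + 9x
D^1 f = 15x^4 + 9
D^2 f = 60x^3
matching coefficients of g against c_0 f + c_1 Df + … from the top degree down determines the c_i
solution: c_0 = 1/2, c_1 = 3/2, c_2 = -2

p(D) = (1/2)·I + (3/2)·D − 2·D^2, i.e. c_0 = 1/2, c_1 = 3/2, c_2 = -2


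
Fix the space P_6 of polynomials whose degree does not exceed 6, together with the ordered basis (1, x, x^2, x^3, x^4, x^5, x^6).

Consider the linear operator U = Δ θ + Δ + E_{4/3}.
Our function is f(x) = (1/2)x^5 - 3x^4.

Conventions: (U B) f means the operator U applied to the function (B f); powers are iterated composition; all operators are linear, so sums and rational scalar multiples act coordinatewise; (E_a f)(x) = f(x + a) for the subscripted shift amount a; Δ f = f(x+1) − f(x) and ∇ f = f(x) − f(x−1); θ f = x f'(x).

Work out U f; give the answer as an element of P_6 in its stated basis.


g(x) = (1/2)x^5 + (46/3)x^4 - (334/9)x^3 - (2164/27)x^2 - (5309/81)x - 4708/243

θ f = (5/2)x^5 - 12x^4
Δ θ f = (25/2)x^4 - 23x^3 - 47x^2 - (71/2)x - 19/2
Δ f = (5/2)x^4 - 7x^3 - 13x^2 - (19/2)x - 5/2
E_{4/3} f = (1/2)x^5 + (1/3)x^4 - (64/9)x^3 - (544/27)x^2 - (1664/81)x - 1792/243
(Δ θ + Δ + E_{4/3}) f = (1/2)x^5 + (46/3)x^4 - (334/9)x^3 - (2164/27)x^2 - (5309/81)x - 4708/243


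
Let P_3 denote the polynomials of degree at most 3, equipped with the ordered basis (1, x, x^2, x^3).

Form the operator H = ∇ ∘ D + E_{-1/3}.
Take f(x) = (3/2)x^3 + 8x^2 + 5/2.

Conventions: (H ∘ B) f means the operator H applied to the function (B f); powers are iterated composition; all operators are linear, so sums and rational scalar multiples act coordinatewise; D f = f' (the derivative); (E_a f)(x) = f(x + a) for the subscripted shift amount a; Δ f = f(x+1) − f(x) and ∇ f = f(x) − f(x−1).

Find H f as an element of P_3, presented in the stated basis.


g(x) = (3/2)x^3 + (13/2)x^2 + (25/6)x + 89/6

D f = (9/2)x^2 + 16x
∇ D f = 9x + 23/2
E_{-1/3} f = (3/2)x^3 + (13/2)x^2 - (29/6)x + 10/3
(∇ ∘ D + E_{-1/3}) f = (3/2)x^3 + (13/2)x^2 + (25/6)x + 89/6


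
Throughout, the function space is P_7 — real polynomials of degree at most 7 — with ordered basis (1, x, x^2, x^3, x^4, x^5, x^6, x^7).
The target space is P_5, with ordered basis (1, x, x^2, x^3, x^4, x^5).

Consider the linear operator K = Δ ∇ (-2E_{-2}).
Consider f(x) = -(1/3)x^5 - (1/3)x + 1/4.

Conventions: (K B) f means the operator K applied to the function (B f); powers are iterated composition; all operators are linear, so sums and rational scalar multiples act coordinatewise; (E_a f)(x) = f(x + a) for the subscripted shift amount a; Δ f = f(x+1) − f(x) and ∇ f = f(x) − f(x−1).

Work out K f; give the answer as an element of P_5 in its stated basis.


E_{-2} f = -(1/3)x^5 + (10/3)x^4 - (40/3)x^3 + (80/3)x^2 - 27x + 139/12
(-2E_{-2}) f = (2/3)x^5 - (20/3)x^4 + (80/3)x^3 - (160/3)x^2 + 54x - 139/6
∇ (-2E_{-2}) f = (10/3)x^4 - (100/3)x^3 + (380/3)x^2 - (650/3)x + 424/3
Δ ∇ (-2E_{-2}) f = (40/3)x^3 - 80x^2 + (500/3)x - 120

the image equals g(x) = (40/3)x^3 - 80x^2 + (500/3)x - 120


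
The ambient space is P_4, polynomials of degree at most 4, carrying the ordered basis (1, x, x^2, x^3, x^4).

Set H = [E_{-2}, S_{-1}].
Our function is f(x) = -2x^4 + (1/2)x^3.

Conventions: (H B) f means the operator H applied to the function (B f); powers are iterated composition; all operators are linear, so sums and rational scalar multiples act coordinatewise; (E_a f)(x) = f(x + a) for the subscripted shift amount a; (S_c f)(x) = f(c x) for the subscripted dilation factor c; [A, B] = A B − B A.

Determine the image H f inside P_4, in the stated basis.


S_{-1} f = -2x^4 - (1/2)x^3
E_{-2} S_{-1} f = -2x^4 + (31/2)x^3 - 45x^2 + 58x - 28
E_{-2} f = -2x^4 + (33/2)x^3 - 51x^2 + 70x - 36
S_{-1} E_{-2} f = -2x^4 - (33/2)x^3 - 51x^2 - 70x - 36
[E_{-2}, S_{-1}] f = 32x^3 + 6x^2 + 128x + 8

g(x) = 32x^3 + 6x^2 + 128x + 8


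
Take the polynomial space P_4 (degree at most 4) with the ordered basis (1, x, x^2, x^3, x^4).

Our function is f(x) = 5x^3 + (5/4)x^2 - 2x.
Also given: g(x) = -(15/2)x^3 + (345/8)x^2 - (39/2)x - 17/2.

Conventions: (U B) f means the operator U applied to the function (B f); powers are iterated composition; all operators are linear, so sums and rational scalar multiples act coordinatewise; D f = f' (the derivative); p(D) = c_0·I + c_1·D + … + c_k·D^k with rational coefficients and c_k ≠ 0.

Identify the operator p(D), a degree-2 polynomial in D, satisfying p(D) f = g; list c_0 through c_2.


c_0 = -3/2, c_1 = 3, c_2 = -1

D^0 f = 5x^3 + (5/4)x^2 - 2x
D^1 f = 15x^2 + (5/2)x - 2
D^2 f = 30x + 5/2
matching coefficients of g against c_0 f + c_1 Df + … from the top degree down determines the c_i
solution: c_0 = -3/2, c_1 = 3, c_2 = -1


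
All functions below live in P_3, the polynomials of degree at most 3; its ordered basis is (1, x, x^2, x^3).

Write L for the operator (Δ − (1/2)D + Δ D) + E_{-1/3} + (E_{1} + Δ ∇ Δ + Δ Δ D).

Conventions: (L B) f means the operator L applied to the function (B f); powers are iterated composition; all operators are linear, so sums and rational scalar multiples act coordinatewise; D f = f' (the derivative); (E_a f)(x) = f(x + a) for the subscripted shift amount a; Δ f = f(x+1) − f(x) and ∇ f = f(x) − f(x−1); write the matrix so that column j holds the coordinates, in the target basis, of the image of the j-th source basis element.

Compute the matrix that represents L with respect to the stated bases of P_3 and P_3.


the matrix is [[2, 7/6, 37/9, 458/27]; [0, 2, 7/3, 37/3]; [0, 0, 2, 7/2]; [0, 0, 0, 2]] (rows listed top to bottom)

image of 1: 2
image of x: 2x + 7/6
image of x^2: 2x^2 + (7/3)x + 37/9
image of x^3: 2x^3 + (7/2)x^2 + (37/3)x + 458/27
each image's coordinates form column j of the matrix


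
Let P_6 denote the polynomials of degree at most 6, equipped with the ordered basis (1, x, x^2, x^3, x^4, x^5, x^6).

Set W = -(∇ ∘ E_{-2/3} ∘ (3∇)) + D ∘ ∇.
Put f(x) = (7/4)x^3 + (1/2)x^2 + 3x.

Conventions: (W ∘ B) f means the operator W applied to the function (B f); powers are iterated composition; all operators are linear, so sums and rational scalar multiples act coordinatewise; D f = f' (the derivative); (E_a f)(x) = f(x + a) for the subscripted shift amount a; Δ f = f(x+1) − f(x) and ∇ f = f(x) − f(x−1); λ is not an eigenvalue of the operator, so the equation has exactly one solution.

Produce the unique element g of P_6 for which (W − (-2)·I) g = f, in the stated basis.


the result is g(x) = (7/8)x^3 + (1/4)x^2 + (27/4)x - 181/16

write g with unknown coordinates in the stated basis and equate coefficients in (W − (-2)·I) g = f
solving from the highest basis element down gives g = (7/8)x^3 + (1/4)x^2 + (27/4)x - 181/16
check: W g = -(21/2)x + 181/8
so W g − (-2)·g = (7/4)x^3 + (1/2)x^2 + 3x = f ✓


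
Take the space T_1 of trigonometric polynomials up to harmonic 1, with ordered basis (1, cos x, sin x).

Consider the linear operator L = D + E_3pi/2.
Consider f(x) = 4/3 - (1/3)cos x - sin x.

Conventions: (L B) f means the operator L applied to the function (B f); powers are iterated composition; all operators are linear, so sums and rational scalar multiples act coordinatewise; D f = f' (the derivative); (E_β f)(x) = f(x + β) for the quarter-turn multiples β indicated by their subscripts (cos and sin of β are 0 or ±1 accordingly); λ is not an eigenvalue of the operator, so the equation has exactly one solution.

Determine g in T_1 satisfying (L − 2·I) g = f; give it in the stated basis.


write g with unknown coordinates in the stated basis and equate coefficients in (L − 2·I) g = f
solving from the highest basis element down gives g = -4/3 + (1/6)cos x + (1/2)sin x
check: L g = -4/3
so L g − 2·g = 4/3 - (1/3)cos x - sin x = f ✓

the image equals g(x) = -4/3 + (1/6)cos x + (1/2)sin x


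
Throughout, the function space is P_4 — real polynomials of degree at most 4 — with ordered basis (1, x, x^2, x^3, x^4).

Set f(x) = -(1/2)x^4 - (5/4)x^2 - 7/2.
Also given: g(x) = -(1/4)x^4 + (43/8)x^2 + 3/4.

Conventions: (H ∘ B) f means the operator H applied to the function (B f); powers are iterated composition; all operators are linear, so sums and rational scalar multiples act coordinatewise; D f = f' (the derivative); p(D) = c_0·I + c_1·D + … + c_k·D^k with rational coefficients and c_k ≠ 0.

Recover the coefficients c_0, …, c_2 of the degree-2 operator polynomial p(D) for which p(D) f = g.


p(D) = (1/2)·I − D^2, i.e. c_0 = 1/2, c_1 = 0, c_2 = -1

D^0 f = -(1/2)x^4 - (5/4)x^2 - 7/2
D^1 f = -2x^3 - (5/2)x
D^2 f = -6x^2 - 5/2
matching coefficients of g against c_0 f + c_1 Df + … from the top degree down determines the c_i
solution: c_0 = 1/2, c_1 = 0, c_2 = -1


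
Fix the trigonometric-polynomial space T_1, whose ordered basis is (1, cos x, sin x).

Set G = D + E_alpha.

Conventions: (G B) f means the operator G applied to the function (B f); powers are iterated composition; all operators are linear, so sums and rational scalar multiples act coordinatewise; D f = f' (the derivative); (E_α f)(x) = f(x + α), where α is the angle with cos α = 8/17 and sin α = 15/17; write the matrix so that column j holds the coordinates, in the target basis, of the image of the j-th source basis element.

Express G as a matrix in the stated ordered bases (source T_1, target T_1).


the matrix is [[1, 0, 0]; [0, 8/17, 32/17]; [0, -32/17, 8/17]] (rows listed top to bottom)

image of 1: 1
image of cos x: (8/17)cos x - (32/17)sin x
image of sin x: (32/17)cos x + (8/17)sin x
each image's coordinates form column j of the matrix


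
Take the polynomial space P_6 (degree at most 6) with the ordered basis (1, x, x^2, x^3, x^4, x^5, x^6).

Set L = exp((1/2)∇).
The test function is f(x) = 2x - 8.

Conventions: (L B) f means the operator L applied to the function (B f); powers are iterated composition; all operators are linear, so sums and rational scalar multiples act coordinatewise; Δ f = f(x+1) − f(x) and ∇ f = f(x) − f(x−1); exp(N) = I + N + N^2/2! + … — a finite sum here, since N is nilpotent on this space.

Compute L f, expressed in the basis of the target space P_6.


g(x) = 2x - 7

order-1 term: 1
the series for exp((1/2)∇) f terminates at order 1
exp((1/2)∇) f = 2x - 7


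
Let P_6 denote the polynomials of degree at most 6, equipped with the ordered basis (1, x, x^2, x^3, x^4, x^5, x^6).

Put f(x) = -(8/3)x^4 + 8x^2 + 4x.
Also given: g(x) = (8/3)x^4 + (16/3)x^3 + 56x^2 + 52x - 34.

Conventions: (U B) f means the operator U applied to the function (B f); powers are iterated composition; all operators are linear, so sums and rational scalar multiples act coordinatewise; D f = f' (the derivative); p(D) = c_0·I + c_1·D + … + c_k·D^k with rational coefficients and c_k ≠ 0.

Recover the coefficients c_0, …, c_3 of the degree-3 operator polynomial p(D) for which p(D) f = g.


p(D) = -I − (1/2)·D − 2·D^2 − D^3, i.e. c_0 = -1, c_1 = -1/2, c_2 = -2, c_3 = -1

D^0 f = -(8/3)x^4 + 8x^2 + 4x
D^1 f = -(32/3)x^3 + 16x + 4
D^2 f = -32x^2 + 16
D^3 f = -64x
matching coefficients of g against c_0 f + c_1 Df + … from the top degree down determines the c_i
solution: c_0 = -1, c_1 = -1/2, c_2 = -2, c_3 = -1


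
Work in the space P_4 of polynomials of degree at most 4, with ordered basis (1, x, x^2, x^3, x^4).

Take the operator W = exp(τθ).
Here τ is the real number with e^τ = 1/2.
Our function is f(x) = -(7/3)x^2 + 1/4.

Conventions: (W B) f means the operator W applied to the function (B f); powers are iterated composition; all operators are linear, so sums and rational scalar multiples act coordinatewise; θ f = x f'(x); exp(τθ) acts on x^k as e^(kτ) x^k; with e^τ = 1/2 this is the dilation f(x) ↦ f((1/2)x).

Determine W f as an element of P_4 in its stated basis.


the image equals g(x) = -(7/12)x^2 + 1/4

exp(τθ) x^k = e^(kτ) x^k; with e^τ = 1/2 this sends x^k to (1/2)^k x^k
x^2 ↦ 1/4 x^2
applying this coordinatewise to f: exp(τθ) f = -(7/12)x^2 + 1/4


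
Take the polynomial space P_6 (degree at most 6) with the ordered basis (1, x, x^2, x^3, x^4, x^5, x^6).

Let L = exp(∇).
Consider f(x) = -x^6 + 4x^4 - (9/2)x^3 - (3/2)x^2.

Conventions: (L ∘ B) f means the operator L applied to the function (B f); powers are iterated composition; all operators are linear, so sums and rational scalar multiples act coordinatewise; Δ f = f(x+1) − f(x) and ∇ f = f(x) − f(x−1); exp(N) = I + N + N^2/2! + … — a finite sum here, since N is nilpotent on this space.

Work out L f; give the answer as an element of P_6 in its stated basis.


order-1 term: -6x^5 + 15x^4 - 4x^3 - (45/2)x^2 + (41/2)x - 6
order-2 term: -15x^4 + 60x^3 - 81x^2 + (57/2)x + 9
order-3 term: -20x^3 + 90x^2 - 134x + 123/2
order-4 term: -15x^2 + 60x - 61
order-5 term: -6x + 15
order-6 term: -1
the series for exp(∇) f terminates at order 6
exp(∇) f = -x^6 - 6x^5 + 4x^4 + (63/2)x^3 - 30x^2 - 31x + 35/2

g(x) = -x^6 - 6x^5 + 4x^4 + (63/2)x^3 - 30x^2 - 31x + 35/2


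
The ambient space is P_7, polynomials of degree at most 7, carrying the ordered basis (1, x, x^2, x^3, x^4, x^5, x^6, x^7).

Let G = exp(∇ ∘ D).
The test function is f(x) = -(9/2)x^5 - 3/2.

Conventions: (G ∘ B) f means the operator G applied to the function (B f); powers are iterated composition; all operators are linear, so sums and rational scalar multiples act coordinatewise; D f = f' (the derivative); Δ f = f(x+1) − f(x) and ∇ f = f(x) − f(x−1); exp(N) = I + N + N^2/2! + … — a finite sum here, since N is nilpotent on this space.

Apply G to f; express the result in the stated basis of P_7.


the result is g(x) = -(9/2)x^5 - 90x^3 + 135x^2 - 360x + 291

order-1 term: -90x^3 + 135x^2 - 90x + 45/2
order-2 term: -270x + 270
the series for exp(∇ ∘ D) f terminates at order 2
exp(∇ ∘ D) f = -(9/2)x^5 - 90x^3 + 135x^2 - 360x + 291


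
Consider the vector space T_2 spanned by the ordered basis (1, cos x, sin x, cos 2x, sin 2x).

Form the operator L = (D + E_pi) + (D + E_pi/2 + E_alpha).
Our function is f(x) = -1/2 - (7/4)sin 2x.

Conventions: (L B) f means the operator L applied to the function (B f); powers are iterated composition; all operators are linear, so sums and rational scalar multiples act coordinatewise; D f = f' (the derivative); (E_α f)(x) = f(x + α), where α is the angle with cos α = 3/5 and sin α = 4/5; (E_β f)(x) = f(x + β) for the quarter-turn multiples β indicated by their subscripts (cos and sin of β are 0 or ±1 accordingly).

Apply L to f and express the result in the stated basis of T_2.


the image equals g(x) = -3/2 - (217/25)cos 2x + (49/100)sin 2x

D f = -(7/2)cos 2x
E_pi f = -1/2 - (7/4)sin 2x
(D + E_pi) f = -1/2 - (7/2)cos 2x - (7/4)sin 2x
D f = -(7/2)cos 2x
E_pi/2 f = -1/2 + (7/4)sin 2x
E_alpha f = -1/2 - (42/25)cos 2x + (49/100)sin 2x
(D + E_pi/2 + E_alpha) f = -1 - (259/50)cos 2x + (56/25)sin 2x
((D + E_pi) + (D + E_pi/2 + E_alpha)) f = -3/2 - (217/25)cos 2x + (49/100)sin 2x


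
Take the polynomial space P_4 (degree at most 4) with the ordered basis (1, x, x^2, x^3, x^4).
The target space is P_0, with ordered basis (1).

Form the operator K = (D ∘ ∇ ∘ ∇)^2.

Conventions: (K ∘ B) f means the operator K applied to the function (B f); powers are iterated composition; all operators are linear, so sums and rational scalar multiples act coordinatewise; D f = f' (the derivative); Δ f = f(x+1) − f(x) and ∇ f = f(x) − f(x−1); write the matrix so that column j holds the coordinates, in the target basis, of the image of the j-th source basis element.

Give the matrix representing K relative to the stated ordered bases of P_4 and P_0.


the matrix is [[0, 0, 0, 0, 0]] (rows listed top to bottom)

image of 1: 0
image of x: 0
image of x^2: 0
image of x^3: 0
image of x^4: 0
each image's coordinates form column j of the matrix


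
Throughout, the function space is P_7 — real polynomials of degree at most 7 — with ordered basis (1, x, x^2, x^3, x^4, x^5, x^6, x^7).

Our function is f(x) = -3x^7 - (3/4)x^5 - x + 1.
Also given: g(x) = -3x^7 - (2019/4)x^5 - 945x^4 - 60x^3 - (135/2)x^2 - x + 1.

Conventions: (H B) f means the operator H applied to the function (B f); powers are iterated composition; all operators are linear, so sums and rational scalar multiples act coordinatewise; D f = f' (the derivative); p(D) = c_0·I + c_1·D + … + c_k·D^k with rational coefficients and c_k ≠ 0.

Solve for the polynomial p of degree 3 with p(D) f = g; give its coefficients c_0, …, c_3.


c_0 = 1, c_1 = 0, c_2 = 4, c_3 = 3/2

D^0 f = -3x^7 - (3/4)x^5 - x + 1
D^1 f = -21x^6 - (15/4)x^4 - 1
D^2 f = -126x^5 - 15x^3
D^3 f = -630x^4 - 45x^2
matching coefficients of g against c_0 f + c_1 Df + … from the top degree down determines the c_i
solution: c_0 = 1, c_1 = 0, c_2 = 4, c_3 = 3/2


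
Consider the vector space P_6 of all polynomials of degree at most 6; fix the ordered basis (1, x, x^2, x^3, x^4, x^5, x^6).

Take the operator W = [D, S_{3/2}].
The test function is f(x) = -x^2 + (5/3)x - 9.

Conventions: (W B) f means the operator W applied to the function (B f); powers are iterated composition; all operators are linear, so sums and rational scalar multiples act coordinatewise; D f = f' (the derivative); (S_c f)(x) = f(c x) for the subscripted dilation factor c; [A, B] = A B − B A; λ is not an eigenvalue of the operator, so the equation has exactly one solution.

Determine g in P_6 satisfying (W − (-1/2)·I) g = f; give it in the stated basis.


write g with unknown coordinates in the stated basis and equate coefficients in (W − (-1/2)·I) g = f
solving from the highest basis element down gives g = -2x^2 + (28/3)x - 82/3
check: W g = -3x + 14/3
so W g − (-1/2)·g = -x^2 + (5/3)x - 9 = f ✓

the result is g(x) = -2x^2 + (28/3)x - 82/3


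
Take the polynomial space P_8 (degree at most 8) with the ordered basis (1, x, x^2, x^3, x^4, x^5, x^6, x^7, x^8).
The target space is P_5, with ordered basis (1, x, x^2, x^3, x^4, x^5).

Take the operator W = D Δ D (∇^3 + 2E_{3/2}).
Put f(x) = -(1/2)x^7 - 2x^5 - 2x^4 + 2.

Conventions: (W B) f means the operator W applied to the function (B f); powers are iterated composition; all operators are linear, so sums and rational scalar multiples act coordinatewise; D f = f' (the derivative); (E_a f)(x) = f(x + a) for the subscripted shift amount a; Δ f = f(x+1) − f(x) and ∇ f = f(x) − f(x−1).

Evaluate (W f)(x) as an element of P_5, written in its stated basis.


the image equals g(x) = -210x^4 - 1680x^3 - 5385x^2 - 10716x - 19477/8

∇ f = -(7/2)x^6 + (21/2)x^5 - (55/2)x^4 + (59/2)x^3 - (37/2)x^2 + (11/2)x - 1/2
∇ ∇ f = -21x^5 + 105x^4 - 285x^3 + 411x^2 - 309x + 95
∇ ∇ ∇ f = -105x^4 + 630x^3 - 1695x^2 + 2202x - 1131
E_{3/2} f = -(1/2)x^7 - (21/4)x^6 - (205/8)x^5 - (1217/16)x^4 - (4659/32)x^3 - (11151/64)x^2 - (15039/128)x - 8155/256
(2E_{3/2}) f = -x^7 - (21/2)x^6 - (205/4)x^5 - (1217/8)x^4 - (4659/16)x^3 - (11151/32)x^2 - (15039/64)x - 8155/128
(∇^3 + 2E_{3/2}) f = -x^7 - (21/2)x^6 - (205/4)x^5 - (2057/8)x^4 + (5421/16)x^3 - (65391/32)x^2 + (125889/64)x - 152923/128
D (∇^3 + 2E_{3/2}) f = -7x^6 - 63x^5 - (1025/4)x^4 - (2057/2)x^3 + (16263/16)x^2 - (65391/16)x + 125889/64
Δ D (∇^3 + 2E_{3/2}) f = -42x^5 - 420x^4 - 1795x^3 - 5358x^2 - (19477/8)x - 17701/4
D (Δ D) (∇^3 + 2E_{3/2}) f = -210x^4 - 1680x^3 - 5385x^2 - 10716x - 19477/8


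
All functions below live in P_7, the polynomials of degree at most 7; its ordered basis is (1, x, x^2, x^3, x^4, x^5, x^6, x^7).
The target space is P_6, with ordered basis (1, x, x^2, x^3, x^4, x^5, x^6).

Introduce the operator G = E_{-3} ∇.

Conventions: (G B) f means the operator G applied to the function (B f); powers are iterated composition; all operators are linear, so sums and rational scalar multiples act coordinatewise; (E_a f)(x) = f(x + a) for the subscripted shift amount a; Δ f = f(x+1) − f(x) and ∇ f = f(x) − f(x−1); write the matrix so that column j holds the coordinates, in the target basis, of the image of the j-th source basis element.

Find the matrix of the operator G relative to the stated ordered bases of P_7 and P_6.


the matrix is [[0, 1, -7, 37, -175, 781, -3367, 14197]; [0, 0, 2, -21, 148, -875, 4686, -23569]; [0, 0, 0, 3, -42, 370, -2625, 16401]; [0, 0, 0, 0, 4, -70, 740, -6125]; [0, 0, 0, 0, 0, 5, -105, 1295]; [0, 0, 0, 0, 0, 0, 6, -147]; [0, 0, 0, 0, 0, 0, 0, 7]] (rows listed top to bottom)

image of 1: 0
image of x: 1
image of x^2: 2x - 7
image of x^3: 3x^2 - 21x + 37
image of x^4: 4x^3 - 42x^2 + 148x - 175
image of x^5: 5x^4 - 70x^3 + 370x^2 - 875x + 781
image of x^6: 6x^5 - 105x^4 + 740x^3 - 2625x^2 + 4686x - 3367
image of x^7: 7x^6 - 147x^5 + 1295x^4 - 6125x^3 + 16401x^2 - 23569x + 14197
each image's coordinates form column j of the matrix


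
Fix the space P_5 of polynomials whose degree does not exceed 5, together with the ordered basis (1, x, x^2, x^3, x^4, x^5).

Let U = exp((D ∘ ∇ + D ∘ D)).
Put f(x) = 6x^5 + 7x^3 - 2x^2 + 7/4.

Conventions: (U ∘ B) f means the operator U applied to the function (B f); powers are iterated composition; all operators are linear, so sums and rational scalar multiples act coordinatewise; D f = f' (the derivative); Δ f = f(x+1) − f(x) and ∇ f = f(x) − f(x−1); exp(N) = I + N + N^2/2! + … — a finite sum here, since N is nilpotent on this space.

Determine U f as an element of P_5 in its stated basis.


g(x) = 6x^5 + 247x^3 - 182x^2 + 1644x - 3109/4

order-1 term: 240x^3 - 180x^2 + 204x - 59
order-2 term: 1440x - 720
the series for exp((D ∘ ∇ + D ∘ D)) f terminates at order 2
exp((D ∘ ∇ + D ∘ D)) f = 6x^5 + 247x^3 - 182x^2 + 1644x - 3109/4
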